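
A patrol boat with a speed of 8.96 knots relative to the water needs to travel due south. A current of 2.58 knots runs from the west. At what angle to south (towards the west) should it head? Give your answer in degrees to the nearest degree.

The current pushes perpendicular to the desired track; the heading must have a component into the current equal to 2.58 knots: 8.96 sin θ = 2.58.
sin θ = 0.2879, so θ = 16.735°.

17°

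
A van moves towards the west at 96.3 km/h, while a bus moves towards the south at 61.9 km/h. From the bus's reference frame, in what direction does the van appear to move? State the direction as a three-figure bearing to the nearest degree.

Taking east as x and north as y: van velocity = (-96.300, 0.000) km/h; bus velocity = (0.000, -61.900) km/h.
Velocity of van relative to bus = (-96.300, 0.000) − (0.000, -61.900) = (-96.300, 61.900) km/h.
Bearing = atan2(-96.30, 61.90) = 302.73° clockwise from north.

303°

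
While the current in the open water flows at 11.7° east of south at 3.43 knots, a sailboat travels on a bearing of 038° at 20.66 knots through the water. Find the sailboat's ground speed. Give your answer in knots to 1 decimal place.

Taking east as x and north as y: velocity relative to the water = (12.720, 16.280) knots; the water relative to ground = (0.696, -3.359) knots.
Velocity relative to ground = (12.720, 16.280) + (0.696, -3.359) = (13.415, 12.922) knots.
Speed = |(13.415, 12.922)| = 18.626 knots.

18.6 knots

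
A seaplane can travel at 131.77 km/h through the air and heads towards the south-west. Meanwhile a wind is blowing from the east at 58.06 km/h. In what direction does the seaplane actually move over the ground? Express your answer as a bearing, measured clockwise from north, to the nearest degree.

238°

Taking east as x and north as y: velocity relative to the air = (-93.175, -93.175) km/h; the air relative to ground = (-58.060, 0.000) km/h.
Velocity relative to ground = (-93.175, -93.175) + (-58.060, 0.000) = (-151.235, -93.175) km/h.
Bearing = atan2(-151.24, -93.18) = 238.36° clockwise from north.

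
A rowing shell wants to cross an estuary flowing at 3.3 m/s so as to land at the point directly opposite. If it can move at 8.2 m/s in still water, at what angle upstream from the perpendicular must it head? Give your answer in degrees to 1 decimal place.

23.7°

To cancel the current, the upstream component of the rowing shell's velocity must equal the flow: 8.2 sin θ = 3.3.
sin θ = 3.3 / 8.2 = 0.4024.
θ = arcsin(0.4024) = 23.731°.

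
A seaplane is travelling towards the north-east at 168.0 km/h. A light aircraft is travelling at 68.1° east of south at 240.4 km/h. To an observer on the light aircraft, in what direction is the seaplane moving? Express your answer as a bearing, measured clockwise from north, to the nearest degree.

333°

Taking east as x and north as y: seaplane velocity = (118.794, 118.794) km/h; light aircraft velocity = (223.052, -89.666) km/h.
Velocity of seaplane relative to light aircraft = (118.794, 118.794) − (223.052, -89.666) = (-104.258, 208.460) km/h.
Bearing = atan2(-104.26, 208.46) = 333.43° clockwise from north.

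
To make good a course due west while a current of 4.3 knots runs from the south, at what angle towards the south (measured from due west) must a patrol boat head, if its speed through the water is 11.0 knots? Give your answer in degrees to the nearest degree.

23°

The current pushes perpendicular to the desired track; the heading must have a component into the current equal to 4.3 knots: 11.0 sin θ = 4.3.
sin θ = 0.3909, so θ = 23.011°.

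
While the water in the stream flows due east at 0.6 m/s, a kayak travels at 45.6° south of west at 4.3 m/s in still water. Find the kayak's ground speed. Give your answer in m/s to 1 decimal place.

3.9 m/s

Taking east as x and north as y: velocity relative to the water = (-3.009, -3.072) m/s; the water relative to ground = (0.600, 0.000) m/s.
Velocity relative to ground = (-3.009, -3.072) + (0.600, 0.000) = (-2.409, -3.072) m/s.
Speed = |(-2.409, -3.072)| = 3.904 m/s.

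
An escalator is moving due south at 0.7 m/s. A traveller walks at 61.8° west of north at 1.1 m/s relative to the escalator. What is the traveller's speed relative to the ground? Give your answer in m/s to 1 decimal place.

Taking east as x and north as y: escalator velocity = (0.000, -0.700) m/s; traveller velocity relative to escalator = (-0.969, 0.520) m/s.
Velocity relative to ground = (0.000, -0.700) + (-0.969, 0.520) = (-0.969, -0.180) m/s.
Speed = |(-0.969, -0.180)| = 0.986 m/s.

1.0 m/s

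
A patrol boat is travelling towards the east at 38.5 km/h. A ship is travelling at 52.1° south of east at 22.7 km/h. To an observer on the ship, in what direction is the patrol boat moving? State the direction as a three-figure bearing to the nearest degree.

054°

Taking east as x and north as y: patrol boat velocity = (38.500, 0.000) km/h; ship velocity = (13.944, -17.912) km/h.
Velocity of patrol boat relative to ship = (38.500, 0.000) − (13.944, -17.912) = (24.556, 17.912) km/h.
Bearing = atan2(24.56, 17.91) = 53.89° clockwise from north.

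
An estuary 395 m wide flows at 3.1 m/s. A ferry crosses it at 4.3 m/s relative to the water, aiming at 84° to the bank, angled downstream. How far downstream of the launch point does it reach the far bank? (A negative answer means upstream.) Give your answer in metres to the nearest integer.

328 m

Perpendicular speed = 4.276 m/s; crossing time = 395 / 4.276 = 92.366 s.
Net downstream speed = 3.549 m/s.
Drift = 3.549 × 92.366 = 327.852 m (downstream).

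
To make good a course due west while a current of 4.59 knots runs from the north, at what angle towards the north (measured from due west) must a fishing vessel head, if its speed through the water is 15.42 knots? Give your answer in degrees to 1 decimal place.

17.3°

The current pushes perpendicular to the desired track; the heading must have a component into the current equal to 4.59 knots: 15.42 sin θ = 4.59.
sin θ = 0.2977, so θ = 17.317°.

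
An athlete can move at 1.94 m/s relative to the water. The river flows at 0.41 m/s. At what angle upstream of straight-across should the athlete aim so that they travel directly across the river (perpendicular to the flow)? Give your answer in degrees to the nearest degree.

12°

To cancel the current, the upstream component of the athlete's velocity must equal the flow: 1.94 sin θ = 0.41.
sin θ = 0.41 / 1.94 = 0.2113.
θ = arcsin(0.2113) = 12.201°.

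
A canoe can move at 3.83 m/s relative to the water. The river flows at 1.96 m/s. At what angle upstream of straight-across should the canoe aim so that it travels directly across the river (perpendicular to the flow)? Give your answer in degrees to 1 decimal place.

30.8°

To cancel the current, the upstream component of the canoe's velocity must equal the flow: 3.83 sin θ = 1.96.
sin θ = 1.96 / 3.83 = 0.5117.
θ = arcsin(0.5117) = 30.780°.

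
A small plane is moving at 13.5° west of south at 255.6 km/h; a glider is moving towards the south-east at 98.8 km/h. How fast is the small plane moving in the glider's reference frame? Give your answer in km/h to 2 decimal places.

220.69 km/h

Taking east as x and north as y: small plane velocity = (-59.669, -248.538) km/h; glider velocity = (69.862, -69.862) km/h.
Velocity of small plane relative to glider = (-59.669, -248.538) − (69.862, -69.862) = (-129.531, -178.676) km/h.
Magnitude = |(-129.531, -178.676)| = 220.688 km/h.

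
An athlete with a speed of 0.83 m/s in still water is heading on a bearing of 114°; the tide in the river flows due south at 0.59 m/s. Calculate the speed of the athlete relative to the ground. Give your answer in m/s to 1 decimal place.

Taking east as x and north as y: velocity relative to the water = (0.758, -0.338) m/s; the water relative to ground = (0.000, -0.590) m/s.
Velocity relative to ground = (0.758, -0.338) + (0.000, -0.590) = (0.758, -0.928) m/s.
Speed = |(0.758, -0.928)| = 1.198 m/s.

1.2 m/s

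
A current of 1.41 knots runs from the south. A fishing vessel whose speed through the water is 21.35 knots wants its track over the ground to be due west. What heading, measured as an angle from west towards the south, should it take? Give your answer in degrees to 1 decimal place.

3.8°

The current pushes perpendicular to the desired track; the heading must have a component into the current equal to 1.41 knots: 21.35 sin θ = 1.41.
sin θ = 0.0660, so θ = 3.787°.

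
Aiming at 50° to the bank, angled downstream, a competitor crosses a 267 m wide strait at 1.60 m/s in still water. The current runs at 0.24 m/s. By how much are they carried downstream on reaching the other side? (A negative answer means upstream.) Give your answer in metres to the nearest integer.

Perpendicular speed = 1.226 m/s; crossing time = 267 / 1.226 = 217.840 s.
Net downstream speed = 1.268 m/s.
Drift = 1.268 × 217.840 = 276.321 m (downstream).

276 m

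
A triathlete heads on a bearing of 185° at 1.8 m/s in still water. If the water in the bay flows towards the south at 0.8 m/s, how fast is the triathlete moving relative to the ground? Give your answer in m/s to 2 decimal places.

2.60 m/s

Taking east as x and north as y: velocity relative to the water = (-0.157, -1.793) m/s; the water relative to ground = (0.000, -0.800) m/s.
Velocity relative to ground = (-0.157, -1.793) + (0.000, -0.800) = (-0.157, -2.593) m/s.
Speed = |(-0.157, -2.593)| = 2.598 m/s.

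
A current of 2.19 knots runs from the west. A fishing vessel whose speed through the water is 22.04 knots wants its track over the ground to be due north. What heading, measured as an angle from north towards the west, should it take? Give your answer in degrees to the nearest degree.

6°

The current pushes perpendicular to the desired track; the heading must have a component into the current equal to 2.19 knots: 22.04 sin θ = 2.19.
sin θ = 0.0994, so θ = 5.703°.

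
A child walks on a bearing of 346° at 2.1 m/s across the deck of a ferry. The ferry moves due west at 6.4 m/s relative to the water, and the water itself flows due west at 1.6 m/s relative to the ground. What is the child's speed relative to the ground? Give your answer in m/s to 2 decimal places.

8.75 m/s

In east/north components (m/s): child relative to ferry = (-0.508, 2.038); ferry relative to water = (-6.400, 0.000); water relative to ground = (-1.600, 0.000).
Sum = (-8.508, 2.038) m/s.
Speed = |(-8.508, 2.038)| = 8.749 m/s.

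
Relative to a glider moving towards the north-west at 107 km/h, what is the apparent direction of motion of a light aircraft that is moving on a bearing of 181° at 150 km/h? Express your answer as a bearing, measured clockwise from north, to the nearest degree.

Taking east as x and north as y: light aircraft velocity = (-2.618, -149.977) km/h; glider velocity = (-75.660, 75.660) km/h.
Velocity of light aircraft relative to glider = (-2.618, -149.977) − (-75.660, 75.660) = (73.043, -225.638) km/h.
Bearing = atan2(73.04, -225.64) = 162.06° clockwise from north.

162°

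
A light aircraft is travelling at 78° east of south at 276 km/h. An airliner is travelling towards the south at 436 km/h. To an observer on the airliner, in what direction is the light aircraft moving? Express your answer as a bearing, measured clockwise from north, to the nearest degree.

Taking east as x and north as y: light aircraft velocity = (269.969, -57.384) km/h; airliner velocity = (0.000, -436.000) km/h.
Velocity of light aircraft relative to airliner = (269.969, -57.384) − (0.000, -436.000) = (269.969, 378.616) km/h.
Bearing = atan2(269.97, 378.62) = 35.49° clockwise from north.

035°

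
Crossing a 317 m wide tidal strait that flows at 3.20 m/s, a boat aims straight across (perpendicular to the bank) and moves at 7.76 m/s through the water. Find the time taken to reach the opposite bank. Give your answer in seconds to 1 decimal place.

40.9 s

The component of the boat's velocity perpendicular to the bank is 7.76 m/s.
Only the cross-stream component determines the crossing time; the current contributes nothing perpendicular to the bank.
Time = 317 / 7.760 = 40.851 s.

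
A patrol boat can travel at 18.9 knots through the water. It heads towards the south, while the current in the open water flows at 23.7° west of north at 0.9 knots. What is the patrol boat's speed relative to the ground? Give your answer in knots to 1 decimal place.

Taking east as x and north as y: velocity relative to the water = (0.000, -18.900) knots; the water relative to ground = (-0.362, 0.824) knots.
Velocity relative to ground = (0.000, -18.900) + (-0.362, 0.824) = (-0.362, -18.076) knots.
Speed = |(-0.362, -18.076)| = 18.080 knots.

18.1 knots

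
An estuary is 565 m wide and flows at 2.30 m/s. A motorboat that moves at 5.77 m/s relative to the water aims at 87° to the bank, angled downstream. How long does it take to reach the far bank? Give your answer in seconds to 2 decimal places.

98.05 s

The component of the motorboat's velocity perpendicular to the bank is 5.77 × sin 87° = 5.762 m/s.
Only the cross-stream component determines the crossing time; the current contributes nothing perpendicular to the bank.
Time = 565 / 5.762 = 98.055 s.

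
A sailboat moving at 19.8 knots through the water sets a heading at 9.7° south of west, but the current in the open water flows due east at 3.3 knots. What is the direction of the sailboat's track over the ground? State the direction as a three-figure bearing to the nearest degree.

Taking east as x and north as y: velocity relative to the water = (-19.517, -3.336) knots; the water relative to ground = (3.300, 0.000) knots.
Velocity relative to ground = (-19.517, -3.336) + (3.300, 0.000) = (-16.217, -3.336) knots.
Bearing = atan2(-16.22, -3.34) = 258.38° clockwise from north.

258°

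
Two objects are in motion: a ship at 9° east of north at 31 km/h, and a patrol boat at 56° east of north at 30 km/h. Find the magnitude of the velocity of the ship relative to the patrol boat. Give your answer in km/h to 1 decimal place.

Taking east as x and north as y: ship velocity = (4.849, 30.618) km/h; patrol boat velocity = (24.871, 16.776) km/h.
Velocity of ship relative to patrol boat = (4.849, 30.618) − (24.871, 16.776) = (-20.022, 13.843) km/h.
Magnitude = |(-20.022, 13.843)| = 24.341 km/h.

24.3 km/h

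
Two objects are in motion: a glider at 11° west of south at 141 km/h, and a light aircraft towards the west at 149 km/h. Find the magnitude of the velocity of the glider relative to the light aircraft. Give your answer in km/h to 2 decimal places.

Taking east as x and north as y: glider velocity = (-26.904, -138.409) km/h; light aircraft velocity = (-149.000, 0.000) km/h.
Velocity of glider relative to light aircraft = (-26.904, -138.409) − (-149.000, 0.000) = (122.096, -138.409) km/h.
Magnitude = |(122.096, -138.409)| = 184.566 km/h.

184.57 km/h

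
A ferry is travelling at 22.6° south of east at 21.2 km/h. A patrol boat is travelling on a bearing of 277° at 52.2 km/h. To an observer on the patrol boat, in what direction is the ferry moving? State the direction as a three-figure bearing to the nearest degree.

Taking east as x and north as y: ferry velocity = (19.572, -8.147) km/h; patrol boat velocity = (-51.811, 6.362) km/h.
Velocity of ferry relative to patrol boat = (19.572, -8.147) − (-51.811, 6.362) = (71.383, -14.509) km/h.
Bearing = atan2(71.38, -14.51) = 101.49° clockwise from north.

101°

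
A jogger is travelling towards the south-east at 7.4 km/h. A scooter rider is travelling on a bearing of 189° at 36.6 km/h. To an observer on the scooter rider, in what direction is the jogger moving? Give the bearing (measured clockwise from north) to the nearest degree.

Taking east as x and north as y: jogger velocity = (5.233, -5.233) km/h; scooter rider velocity = (-5.726, -36.149) km/h.
Velocity of jogger relative to scooter rider = (5.233, -5.233) − (-5.726, -36.149) = (10.958, 30.917) km/h.
Bearing = atan2(10.96, 30.92) = 19.52° clockwise from north.

020°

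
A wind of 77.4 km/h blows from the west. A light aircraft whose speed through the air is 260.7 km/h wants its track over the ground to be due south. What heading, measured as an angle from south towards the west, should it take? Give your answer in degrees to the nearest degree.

The wind pushes perpendicular to the desired track; the heading must have a component into the wind equal to 77.4 km/h: 260.7 sin θ = 77.4.
sin θ = 0.2969, so θ = 17.271°.

17°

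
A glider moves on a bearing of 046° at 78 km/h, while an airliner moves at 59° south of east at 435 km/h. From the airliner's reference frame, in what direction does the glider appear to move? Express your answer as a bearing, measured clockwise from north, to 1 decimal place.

Taking east as x and north as y: glider velocity = (56.109, 54.183) km/h; airliner velocity = (224.042, -372.868) km/h.
Velocity of glider relative to airliner = (56.109, 54.183) − (224.042, -372.868) = (-167.933, 427.051) km/h.
Bearing = atan2(-167.93, 427.05) = 338.53° clockwise from north.

338.5°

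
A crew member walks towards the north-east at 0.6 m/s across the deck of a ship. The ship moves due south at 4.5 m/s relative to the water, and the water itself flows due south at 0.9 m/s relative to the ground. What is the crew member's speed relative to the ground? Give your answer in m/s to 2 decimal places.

4.99 m/s

In east/north components (m/s): crew member relative to ship = (0.424, 0.424); ship relative to water = (0.000, -4.500); water relative to ground = (0.000, -0.900).
Sum = (0.424, -4.976) m/s.
Speed = |(0.424, -4.976)| = 4.994 m/s.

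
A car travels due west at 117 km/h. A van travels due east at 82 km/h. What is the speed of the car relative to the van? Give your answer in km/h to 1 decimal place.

Taking east as x and north as y: car velocity = (-117.000, 0.000) km/h; van velocity = (82.000, 0.000) km/h.
Velocity of car relative to van = (-117.000, 0.000) − (82.000, 0.000) = (-199.000, 0.000) km/h.
Magnitude = |(-199.000, 0.000)| = 199.000 km/h.

199.0 km/h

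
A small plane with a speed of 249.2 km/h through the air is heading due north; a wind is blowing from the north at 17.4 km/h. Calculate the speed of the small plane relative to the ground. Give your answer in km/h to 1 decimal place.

231.8 km/h

Taking east as x and north as y: velocity relative to the air = (0.000, 249.200) km/h; the air relative to ground = (0.000, -17.400) km/h.
Velocity relative to ground = (0.000, 249.200) + (0.000, -17.400) = (0.000, 231.800) km/h.
Speed = |(0.000, 231.800)| = 231.800 km/h.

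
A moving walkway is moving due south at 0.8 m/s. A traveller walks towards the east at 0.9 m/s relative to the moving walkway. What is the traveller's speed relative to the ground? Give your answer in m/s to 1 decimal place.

Taking east as x and north as y: moving walkway velocity = (0.000, -0.800) m/s; traveller velocity relative to moving walkway = (0.900, 0.000) m/s.
Velocity relative to ground = (0.000, -0.800) + (0.900, 0.000) = (0.900, -0.800) m/s.
Speed = |(0.900, -0.800)| = 1.204 m/s.

1.2 m/s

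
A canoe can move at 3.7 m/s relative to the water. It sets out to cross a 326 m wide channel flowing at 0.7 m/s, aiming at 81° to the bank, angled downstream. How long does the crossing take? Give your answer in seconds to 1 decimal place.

89.2 s

The component of the canoe's velocity perpendicular to the bank is 3.7 × sin 81° = 3.654 m/s.
The current is parallel to the bank, so it does not affect the crossing time.
Time = 326 / 3.654 = 89.206 s.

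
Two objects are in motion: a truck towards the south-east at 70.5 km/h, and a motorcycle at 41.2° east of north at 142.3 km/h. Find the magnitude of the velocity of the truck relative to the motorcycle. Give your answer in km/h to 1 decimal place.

162.9 km/h

Taking east as x and north as y: truck velocity = (49.851, -49.851) km/h; motorcycle velocity = (93.732, 107.069) km/h.
Velocity of truck relative to motorcycle = (49.851, -49.851) − (93.732, 107.069) = (-43.880, -156.920) km/h.
Magnitude = |(-43.880, -156.920)| = 162.939 km/h.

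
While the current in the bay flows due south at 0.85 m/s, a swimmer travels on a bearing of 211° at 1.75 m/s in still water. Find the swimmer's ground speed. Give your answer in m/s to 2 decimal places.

2.52 m/s

Taking east as x and north as y: velocity relative to the water = (-0.901, -1.500) m/s; the water relative to ground = (0.000, -0.850) m/s.
Velocity relative to ground = (-0.901, -1.500) + (0.000, -0.850) = (-0.901, -2.350) m/s.
Speed = |(-0.901, -2.350)| = 2.517 m/s.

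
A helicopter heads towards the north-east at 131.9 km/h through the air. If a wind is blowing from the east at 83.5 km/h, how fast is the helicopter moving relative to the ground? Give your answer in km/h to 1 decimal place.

93.8 km/h

Taking east as x and north as y: velocity relative to the air = (93.267, 93.267) km/h; the air relative to ground = (-83.500, 0.000) km/h.
Velocity relative to ground = (93.267, 93.267) + (-83.500, 0.000) = (9.767, 93.267) km/h.
Speed = |(9.767, 93.267)| = 93.777 km/h.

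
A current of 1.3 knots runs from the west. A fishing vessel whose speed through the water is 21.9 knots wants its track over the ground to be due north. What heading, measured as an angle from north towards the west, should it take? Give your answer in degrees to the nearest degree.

3°

The current pushes perpendicular to the desired track; the heading must have a component into the current equal to 1.3 knots: 21.9 sin θ = 1.3.
sin θ = 0.0594, so θ = 3.403°.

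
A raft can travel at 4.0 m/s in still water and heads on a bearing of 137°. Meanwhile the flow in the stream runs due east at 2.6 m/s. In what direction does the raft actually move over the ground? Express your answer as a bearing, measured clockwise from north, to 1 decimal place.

Taking east as x and north as y: velocity relative to the water = (2.728, -2.925) m/s; the water relative to ground = (2.600, 0.000) m/s.
Velocity relative to ground = (2.728, -2.925) + (2.600, 0.000) = (5.328, -2.925) m/s.
Bearing = atan2(5.33, -2.93) = 118.77° clockwise from north.

118.8°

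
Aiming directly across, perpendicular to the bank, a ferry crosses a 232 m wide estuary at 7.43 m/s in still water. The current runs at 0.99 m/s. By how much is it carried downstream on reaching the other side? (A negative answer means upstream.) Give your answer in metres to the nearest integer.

Perpendicular speed = 7.430 m/s; crossing time = 232 / 7.430 = 31.225 s.
Net downstream speed = 0.990 m/s.
Drift = 0.990 × 31.225 = 30.913 m (downstream).

31 m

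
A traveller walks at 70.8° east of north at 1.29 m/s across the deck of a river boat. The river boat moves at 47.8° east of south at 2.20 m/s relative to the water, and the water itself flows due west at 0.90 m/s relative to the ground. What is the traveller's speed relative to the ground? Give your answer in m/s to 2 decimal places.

2.21 m/s

In east/north components (m/s): traveller relative to river boat = (1.218, 0.424); river boat relative to water = (1.630, -1.478); water relative to ground = (-0.900, 0.000).
Sum = (1.948, -1.054) m/s.
Speed = |(1.948, -1.054)| = 2.215 m/s.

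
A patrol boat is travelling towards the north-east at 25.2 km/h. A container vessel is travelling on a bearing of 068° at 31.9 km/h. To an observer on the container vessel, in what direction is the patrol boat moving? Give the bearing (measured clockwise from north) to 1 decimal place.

296.5°

Taking east as x and north as y: patrol boat velocity = (17.819, 17.819) km/h; container vessel velocity = (29.577, 11.950) km/h.
Velocity of patrol boat relative to container vessel = (17.819, 17.819) − (29.577, 11.950) = (-11.758, 5.869) km/h.
Bearing = atan2(-11.76, 5.87) = 296.53° clockwise from north.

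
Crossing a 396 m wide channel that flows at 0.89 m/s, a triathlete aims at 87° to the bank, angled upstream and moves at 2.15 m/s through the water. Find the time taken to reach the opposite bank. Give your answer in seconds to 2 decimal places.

The component of the triathlete's velocity perpendicular to the bank is 2.15 × sin 87° = 2.147 m/s.
Only the cross-stream component determines the crossing time; the current contributes nothing perpendicular to the bank.
Time = 396 / 2.147 = 184.439 s.

184.44 s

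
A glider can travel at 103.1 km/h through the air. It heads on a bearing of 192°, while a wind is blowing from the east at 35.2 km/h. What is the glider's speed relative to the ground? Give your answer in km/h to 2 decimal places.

115.66 km/h

Taking east as x and north as y: velocity relative to the air = (-21.436, -100.847) km/h; the air relative to ground = (-35.200, 0.000) km/h.
Velocity relative to ground = (-21.436, -100.847) + (-35.200, 0.000) = (-56.636, -100.847) km/h.
Speed = |(-56.636, -100.847)| = 115.662 km/h.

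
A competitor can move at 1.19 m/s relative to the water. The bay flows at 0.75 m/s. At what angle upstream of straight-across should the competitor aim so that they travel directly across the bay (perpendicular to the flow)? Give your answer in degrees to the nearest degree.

39°

To cancel the current, the upstream component of the competitor's velocity must equal the flow: 1.19 sin θ = 0.75.
sin θ = 0.75 / 1.19 = 0.6303.
θ = arcsin(0.6303) = 39.069°.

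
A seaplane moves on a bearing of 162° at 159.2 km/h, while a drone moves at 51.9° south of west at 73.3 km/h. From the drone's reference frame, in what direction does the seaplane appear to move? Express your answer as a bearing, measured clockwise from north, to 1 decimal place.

Taking east as x and north as y: seaplane velocity = (49.196, -151.408) km/h; drone velocity = (-45.229, -57.682) km/h.
Velocity of seaplane relative to drone = (49.196, -151.408) − (-45.229, -57.682) = (94.424, -93.726) km/h.
Bearing = atan2(94.42, -93.73) = 134.79° clockwise from north.

134.8°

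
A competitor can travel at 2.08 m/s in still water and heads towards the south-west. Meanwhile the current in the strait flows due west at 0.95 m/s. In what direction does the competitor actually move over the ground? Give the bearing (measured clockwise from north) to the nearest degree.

Taking east as x and north as y: velocity relative to the water = (-1.471, -1.471) m/s; the water relative to ground = (-0.950, 0.000) m/s.
Velocity relative to ground = (-1.471, -1.471) + (-0.950, 0.000) = (-2.421, -1.471) m/s.
Bearing = atan2(-2.42, -1.47) = 238.72° clockwise from north.

239°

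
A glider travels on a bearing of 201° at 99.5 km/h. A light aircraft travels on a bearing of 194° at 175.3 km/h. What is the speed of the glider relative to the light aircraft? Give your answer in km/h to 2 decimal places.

77.50 km/h

Taking east as x and north as y: glider velocity = (-35.658, -92.891) km/h; light aircraft velocity = (-42.409, -170.093) km/h.
Velocity of glider relative to light aircraft = (-35.658, -92.891) − (-42.409, -170.093) = (6.751, 77.202) km/h.
Magnitude = |(6.751, 77.202)| = 77.496 km/h.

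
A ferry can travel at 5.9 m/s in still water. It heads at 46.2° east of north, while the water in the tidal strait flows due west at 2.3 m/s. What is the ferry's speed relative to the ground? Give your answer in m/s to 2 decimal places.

4.53 m/s

Taking east as x and north as y: velocity relative to the water = (4.258, 4.084) m/s; the water relative to ground = (-2.300, 0.000) m/s.
Velocity relative to ground = (4.258, 4.084) + (-2.300, 0.000) = (1.958, 4.084) m/s.
Speed = |(1.958, 4.084)| = 4.529 m/s.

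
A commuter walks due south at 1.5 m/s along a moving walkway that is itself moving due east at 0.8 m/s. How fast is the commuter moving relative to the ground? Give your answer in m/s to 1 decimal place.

1.7 m/s

Taking east as x and north as y: moving walkway velocity = (0.800, 0.000) m/s; commuter velocity relative to moving walkway = (0.000, -1.500) m/s.
Velocity relative to ground = (0.800, 0.000) + (0.000, -1.500) = (0.800, -1.500) m/s.
Speed = |(0.800, -1.500)| = 1.700 m/s.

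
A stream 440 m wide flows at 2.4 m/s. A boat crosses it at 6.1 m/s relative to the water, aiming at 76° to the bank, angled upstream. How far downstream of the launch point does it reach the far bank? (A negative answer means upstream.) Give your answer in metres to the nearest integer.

69 m

Perpendicular speed = 5.919 m/s; crossing time = 440 / 5.919 = 74.339 s.
Net downstream speed = 0.924 m/s.
Drift = 0.924 × 74.339 = 68.710 m (downstream).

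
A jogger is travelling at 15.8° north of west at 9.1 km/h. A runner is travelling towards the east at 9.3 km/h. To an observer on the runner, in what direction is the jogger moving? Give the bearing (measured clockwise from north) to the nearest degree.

Taking east as x and north as y: jogger velocity = (-8.756, 2.478) km/h; runner velocity = (9.300, 0.000) km/h.
Velocity of jogger relative to runner = (-8.756, 2.478) − (9.300, 0.000) = (-18.056, 2.478) km/h.
Bearing = atan2(-18.06, 2.48) = 277.81° clockwise from north.

278°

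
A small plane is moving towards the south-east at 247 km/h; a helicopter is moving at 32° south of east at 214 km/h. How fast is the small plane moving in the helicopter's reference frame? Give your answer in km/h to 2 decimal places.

61.63 km/h

Taking east as x and north as y: small plane velocity = (174.655, -174.655) km/h; helicopter velocity = (181.482, -113.403) km/h.
Velocity of small plane relative to helicopter = (174.655, -174.655) − (181.482, -113.403) = (-6.827, -61.253) km/h.
Magnitude = |(-6.827, -61.253)| = 61.632 km/h.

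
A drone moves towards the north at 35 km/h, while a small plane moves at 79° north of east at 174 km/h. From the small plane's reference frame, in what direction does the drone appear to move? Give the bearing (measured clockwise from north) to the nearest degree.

194°

Taking east as x and north as y: drone velocity = (0.000, 35.000) km/h; small plane velocity = (33.201, 170.803) km/h.
Velocity of drone relative to small plane = (0.000, 35.000) − (33.201, 170.803) = (-33.201, -135.803) km/h.
Bearing = atan2(-33.20, -135.80) = 193.74° clockwise from north.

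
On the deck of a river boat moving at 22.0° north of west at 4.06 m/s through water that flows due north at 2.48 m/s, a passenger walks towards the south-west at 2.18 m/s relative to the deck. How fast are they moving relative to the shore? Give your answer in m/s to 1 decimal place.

5.8 m/s

In east/north components (m/s): passenger relative to river boat = (-1.541, -1.541); river boat relative to water = (-3.764, 1.521); water relative to ground = (0.000, 2.480).
Sum = (-5.306, 2.459) m/s.
Speed = |(-5.306, 2.459)| = 5.848 m/s.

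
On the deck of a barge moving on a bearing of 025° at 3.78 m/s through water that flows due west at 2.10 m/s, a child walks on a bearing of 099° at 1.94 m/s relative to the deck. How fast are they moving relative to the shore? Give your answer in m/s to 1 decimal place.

In east/north components (m/s): child relative to barge = (1.916, -0.303); barge relative to water = (1.597, 3.426); water relative to ground = (-2.100, 0.000).
Sum = (1.414, 3.122) m/s.
Speed = |(1.414, 3.122)| = 3.427 m/s.

3.4 m/s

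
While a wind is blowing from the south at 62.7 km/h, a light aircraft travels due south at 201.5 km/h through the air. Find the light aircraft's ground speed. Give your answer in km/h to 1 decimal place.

Taking east as x and north as y: velocity relative to the air = (0.000, -201.500) km/h; the air relative to ground = (0.000, 62.700) km/h.
Velocity relative to ground = (0.000, -201.500) + (0.000, 62.700) = (0.000, -138.800) km/h.
Speed = |(0.000, -138.800)| = 138.800 km/h.

138.8 km/h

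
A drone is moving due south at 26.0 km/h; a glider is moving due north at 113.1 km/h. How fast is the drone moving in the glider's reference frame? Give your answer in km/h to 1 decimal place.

Taking east as x and north as y: drone velocity = (0.000, -26.000) km/h; glider velocity = (0.000, 113.100) km/h.
Velocity of drone relative to glider = (0.000, -26.000) − (0.000, 113.100) = (0.000, -139.100) km/h.
Magnitude = |(0.000, -139.100)| = 139.100 km/h.

139.1 km/h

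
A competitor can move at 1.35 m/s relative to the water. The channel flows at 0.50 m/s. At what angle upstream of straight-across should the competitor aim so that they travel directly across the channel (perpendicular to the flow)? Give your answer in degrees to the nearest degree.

To cancel the current, the upstream component of the competitor's velocity must equal the flow: 1.35 sin θ = 0.50.
sin θ = 0.50 / 1.35 = 0.3704.
θ = arcsin(0.3704) = 21.738°.

22°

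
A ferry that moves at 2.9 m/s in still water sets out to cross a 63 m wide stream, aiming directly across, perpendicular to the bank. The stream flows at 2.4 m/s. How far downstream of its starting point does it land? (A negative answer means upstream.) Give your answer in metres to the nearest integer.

52 m

Perpendicular speed = 2.900 m/s; crossing time = 63 / 2.900 = 21.724 s.
Net downstream speed = 2.400 m/s.
Drift = 2.400 × 21.724 = 52.138 m (downstream).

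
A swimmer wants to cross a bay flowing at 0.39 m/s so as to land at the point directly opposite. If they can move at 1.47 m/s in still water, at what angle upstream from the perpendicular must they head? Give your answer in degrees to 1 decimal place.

15.4°

To cancel the current, the upstream component of the swimmer's velocity must equal the flow: 1.47 sin θ = 0.39.
sin θ = 0.39 / 1.47 = 0.2653.
θ = arcsin(0.2653) = 15.385°.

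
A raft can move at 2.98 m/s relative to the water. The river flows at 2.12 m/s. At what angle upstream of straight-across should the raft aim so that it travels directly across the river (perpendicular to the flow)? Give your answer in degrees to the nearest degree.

45°

To cancel the current, the upstream component of the raft's velocity must equal the flow: 2.98 sin θ = 2.12.
sin θ = 2.12 / 2.98 = 0.7114.
θ = arcsin(0.7114) = 45.350°.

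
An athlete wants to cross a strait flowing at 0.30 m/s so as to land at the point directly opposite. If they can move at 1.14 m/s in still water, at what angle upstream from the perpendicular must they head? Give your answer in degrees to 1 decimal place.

15.3°

To cancel the current, the upstream component of the athlete's velocity must equal the flow: 1.14 sin θ = 0.30.
sin θ = 0.30 / 1.14 = 0.2632.
θ = arcsin(0.2632) = 15.258°.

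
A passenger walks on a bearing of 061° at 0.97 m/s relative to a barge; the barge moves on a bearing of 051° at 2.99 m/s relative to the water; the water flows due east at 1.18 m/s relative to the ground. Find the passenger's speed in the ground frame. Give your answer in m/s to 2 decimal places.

In east/north components (m/s): passenger relative to barge = (0.848, 0.470); barge relative to water = (2.324, 1.882); water relative to ground = (1.180, 0.000).
Sum = (4.352, 2.352) m/s.
Speed = |(4.352, 2.352)| = 4.947 m/s.

4.95 m/s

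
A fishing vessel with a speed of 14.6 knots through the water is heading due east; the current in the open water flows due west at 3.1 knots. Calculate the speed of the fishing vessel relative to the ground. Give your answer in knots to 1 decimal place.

Taking east as x and north as y: velocity relative to the water = (14.600, 0.000) knots; the water relative to ground = (-3.100, 0.000) knots.
Velocity relative to ground = (14.600, 0.000) + (-3.100, 0.000) = (11.500, 0.000) knots.
Speed = |(11.500, 0.000)| = 11.500 knots.

11.5 knots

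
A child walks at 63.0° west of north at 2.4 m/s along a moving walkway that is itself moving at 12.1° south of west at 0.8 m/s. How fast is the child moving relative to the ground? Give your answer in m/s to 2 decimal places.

3.06 m/s

Taking east as x and north as y: moving walkway velocity = (-0.782, -0.168) m/s; child velocity relative to moving walkway = (-2.138, 1.090) m/s.
Velocity relative to ground = (-0.782, -0.168) + (-2.138, 1.090) = (-2.921, 0.922) m/s.
Speed = |(-2.921, 0.922)| = 3.063 m/s.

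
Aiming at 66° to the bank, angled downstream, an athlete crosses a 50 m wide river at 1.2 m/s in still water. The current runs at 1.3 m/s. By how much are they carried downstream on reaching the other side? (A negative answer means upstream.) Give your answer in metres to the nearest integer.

Perpendicular speed = 1.096 m/s; crossing time = 50 / 1.096 = 45.610 s.
Net downstream speed = 1.788 m/s.
Drift = 1.788 × 45.610 = 81.554 m (downstream).

82 m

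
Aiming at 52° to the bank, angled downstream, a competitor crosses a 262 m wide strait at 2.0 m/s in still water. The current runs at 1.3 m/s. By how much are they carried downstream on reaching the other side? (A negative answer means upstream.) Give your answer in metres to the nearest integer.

Perpendicular speed = 1.576 m/s; crossing time = 262 / 1.576 = 166.241 s.
Net downstream speed = 2.531 m/s.
Drift = 2.531 × 166.241 = 420.811 m (downstream).

421 m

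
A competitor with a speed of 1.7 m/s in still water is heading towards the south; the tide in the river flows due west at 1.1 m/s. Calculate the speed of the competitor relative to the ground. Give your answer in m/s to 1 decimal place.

2.0 m/s

Taking east as x and north as y: velocity relative to the water = (0.000, -1.700) m/s; the water relative to ground = (-1.100, 0.000) m/s.
Velocity relative to ground = (0.000, -1.700) + (-1.100, 0.000) = (-1.100, -1.700) m/s.
Speed = |(-1.100, -1.700)| = 2.025 m/s.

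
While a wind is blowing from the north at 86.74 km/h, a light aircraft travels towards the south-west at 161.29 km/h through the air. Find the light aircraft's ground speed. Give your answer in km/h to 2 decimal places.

230.92 km/h

Taking east as x and north as y: velocity relative to the air = (-114.049, -114.049) km/h; the air relative to ground = (0.000, -86.740) km/h.
Velocity relative to ground = (-114.049, -114.049) + (0.000, -86.740) = (-114.049, -200.789) km/h.
Speed = |(-114.049, -200.789)| = 230.919 km/h.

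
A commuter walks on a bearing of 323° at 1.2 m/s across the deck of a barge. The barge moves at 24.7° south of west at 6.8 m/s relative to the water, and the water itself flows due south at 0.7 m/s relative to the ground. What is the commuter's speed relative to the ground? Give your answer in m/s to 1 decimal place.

7.4 m/s

In east/north components (m/s): commuter relative to barge = (-0.722, 0.958); barge relative to water = (-6.178, -2.841); water relative to ground = (0.000, -0.700).
Sum = (-6.900, -2.583) m/s.
Speed = |(-6.900, -2.583)| = 7.368 m/s.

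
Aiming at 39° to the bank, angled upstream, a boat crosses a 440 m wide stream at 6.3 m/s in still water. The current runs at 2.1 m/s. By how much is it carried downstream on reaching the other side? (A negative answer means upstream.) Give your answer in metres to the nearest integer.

-310 m

Perpendicular speed = 3.965 m/s; crossing time = 440 / 3.965 = 110.979 s.
Net downstream speed = -2.796 m/s.
Drift = -2.796 × 110.979 = -310.299 m (upstream).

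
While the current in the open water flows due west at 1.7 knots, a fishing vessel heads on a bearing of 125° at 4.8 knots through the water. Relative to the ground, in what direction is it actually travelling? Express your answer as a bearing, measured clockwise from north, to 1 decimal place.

Taking east as x and north as y: velocity relative to the water = (3.932, -2.753) knots; the water relative to ground = (-1.700, 0.000) knots.
Velocity relative to ground = (3.932, -2.753) + (-1.700, 0.000) = (2.232, -2.753) knots.
Bearing = atan2(2.23, -2.75) = 140.97° clockwise from north.

141.0°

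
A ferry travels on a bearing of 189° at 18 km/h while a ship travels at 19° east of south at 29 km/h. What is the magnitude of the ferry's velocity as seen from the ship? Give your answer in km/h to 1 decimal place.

Taking east as x and north as y: ferry velocity = (-2.816, -17.778) km/h; ship velocity = (9.441, -27.420) km/h.
Velocity of ferry relative to ship = (-2.816, -17.778) − (9.441, -27.420) = (-12.257, 9.642) km/h.
Magnitude = |(-12.257, 9.642)| = 15.595 km/h.

15.6 km/h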